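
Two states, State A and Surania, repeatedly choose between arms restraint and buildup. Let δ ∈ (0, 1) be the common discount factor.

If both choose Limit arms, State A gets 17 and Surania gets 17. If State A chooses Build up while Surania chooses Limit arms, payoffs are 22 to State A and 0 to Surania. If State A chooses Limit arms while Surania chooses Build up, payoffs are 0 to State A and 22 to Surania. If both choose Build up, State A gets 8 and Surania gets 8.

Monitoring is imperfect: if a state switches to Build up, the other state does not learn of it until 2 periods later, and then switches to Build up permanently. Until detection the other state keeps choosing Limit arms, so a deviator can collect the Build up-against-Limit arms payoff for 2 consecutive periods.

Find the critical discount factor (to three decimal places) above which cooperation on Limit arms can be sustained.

Deviating for the 2 undetected periods gains 22−17 = 5 per period over cooperation, then loses 17−8 = 9 per period forever once punishment starts.
Gain: 5(1 + δ + … + δ^1); loss: 9·δ^2/(1−δ).
No profitable deviation ⇔ 5(1−δ^2) ≤ 9·δ^2, i.e. δ^2 ≥ 5/(5+9) = 5/14.
Hence δ ≥ (5/14)^(1/2) ≈ 0.598.

0.598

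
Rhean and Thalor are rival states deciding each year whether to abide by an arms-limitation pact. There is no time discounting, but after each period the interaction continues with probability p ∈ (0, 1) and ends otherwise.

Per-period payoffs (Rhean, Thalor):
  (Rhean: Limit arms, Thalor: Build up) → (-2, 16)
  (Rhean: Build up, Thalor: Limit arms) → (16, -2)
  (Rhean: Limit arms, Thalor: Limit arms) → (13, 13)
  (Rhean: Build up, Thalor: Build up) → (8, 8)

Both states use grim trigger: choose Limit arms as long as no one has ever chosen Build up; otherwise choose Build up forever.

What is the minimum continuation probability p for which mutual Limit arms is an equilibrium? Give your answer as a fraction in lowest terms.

Expected cooperation value is 13 + p·13 + p²·13 + … = 13/(1−p); deviation gives 16 + p·8/(1−p).
13 ≥ 16(1−p) + 8p ⇒ 8p ≥ 3 ⇒ p ≥ 3/8.

3/8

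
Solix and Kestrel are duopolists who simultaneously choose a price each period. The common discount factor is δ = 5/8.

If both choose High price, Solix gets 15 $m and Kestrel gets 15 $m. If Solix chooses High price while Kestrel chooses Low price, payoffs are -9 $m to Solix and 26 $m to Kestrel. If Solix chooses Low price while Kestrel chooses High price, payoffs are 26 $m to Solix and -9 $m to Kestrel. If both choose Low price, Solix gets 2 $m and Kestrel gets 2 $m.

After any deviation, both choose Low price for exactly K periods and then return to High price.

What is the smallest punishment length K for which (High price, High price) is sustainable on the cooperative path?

No profitable deviation requires (15−2)(δ+…+δ^K) ≥ 26−15, i.e. δ+…+δ^K ≥ 11/13 ≈ 0.8462.
With δ = 5/8, the partial sums are K=1: 0.6250, K=2: 1.0156.
K = 2 is the first length at which the sum reaches 0.8462.

2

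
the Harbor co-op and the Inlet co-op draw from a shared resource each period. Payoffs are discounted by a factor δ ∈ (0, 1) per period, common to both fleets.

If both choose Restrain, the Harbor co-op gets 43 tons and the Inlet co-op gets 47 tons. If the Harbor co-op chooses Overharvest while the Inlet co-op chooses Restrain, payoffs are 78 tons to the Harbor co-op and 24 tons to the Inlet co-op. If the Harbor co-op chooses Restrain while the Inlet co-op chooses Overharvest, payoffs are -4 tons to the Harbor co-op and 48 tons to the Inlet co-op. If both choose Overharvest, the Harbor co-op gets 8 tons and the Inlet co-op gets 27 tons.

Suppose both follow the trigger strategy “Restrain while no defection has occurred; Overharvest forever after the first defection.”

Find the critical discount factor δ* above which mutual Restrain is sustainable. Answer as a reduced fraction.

1/2

the Harbor co-op: cooperation gives 43 each period; deviation gives 78 once then 8 forever.
  43/(1−δ) ≥ 78 + 8δ/(1−δ) ⇒ δ ≥ 35/70 = 1/2.
the Inlet co-op: cooperation gives 47 each period; deviation gives 48 once then 27 forever.
  δ ≥ 1/21.
Both must hold, so the binding constraint is the Harbor co-op's: δ ≥ 1/2.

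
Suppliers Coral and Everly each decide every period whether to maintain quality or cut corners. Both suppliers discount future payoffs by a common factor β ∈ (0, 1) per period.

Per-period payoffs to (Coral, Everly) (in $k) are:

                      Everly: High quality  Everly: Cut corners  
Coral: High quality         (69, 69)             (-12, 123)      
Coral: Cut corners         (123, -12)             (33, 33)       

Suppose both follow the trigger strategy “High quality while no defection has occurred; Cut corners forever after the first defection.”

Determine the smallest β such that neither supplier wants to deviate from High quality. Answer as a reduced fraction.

Under grim trigger the critical discount factor is (T−C)/(T−P) with T = 123, C = 69, P = 33.
β* = (123−69)/(123−33) = 54/90 = 3/5.

3/5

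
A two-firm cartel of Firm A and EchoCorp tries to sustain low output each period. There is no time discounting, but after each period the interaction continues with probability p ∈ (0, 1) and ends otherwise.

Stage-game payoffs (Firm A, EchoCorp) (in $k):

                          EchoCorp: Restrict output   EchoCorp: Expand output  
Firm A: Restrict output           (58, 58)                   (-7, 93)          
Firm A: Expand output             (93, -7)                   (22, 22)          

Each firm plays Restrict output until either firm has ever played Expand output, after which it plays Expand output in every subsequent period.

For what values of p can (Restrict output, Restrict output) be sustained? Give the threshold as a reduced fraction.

Expected cooperation value is 58 + p·58 + p²·58 + … = 58/(1−p); deviation gives 93 + p·22/(1−p).
58 ≥ 93(1−p) + 22p ⇒ 71p ≥ 35 ⇒ p ≥ 35/71.

35/71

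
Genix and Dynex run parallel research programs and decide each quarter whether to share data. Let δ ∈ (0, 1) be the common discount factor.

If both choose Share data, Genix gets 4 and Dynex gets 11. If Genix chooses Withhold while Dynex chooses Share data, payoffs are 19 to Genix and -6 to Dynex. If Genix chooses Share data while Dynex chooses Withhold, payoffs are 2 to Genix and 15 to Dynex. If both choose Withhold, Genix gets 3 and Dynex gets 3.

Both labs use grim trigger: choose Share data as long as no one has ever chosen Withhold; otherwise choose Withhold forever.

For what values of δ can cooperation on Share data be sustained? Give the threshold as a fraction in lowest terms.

Genix: cooperation gives 4 each period; deviation gives 19 once then 3 forever.
  4/(1−δ) ≥ 19 + 3δ/(1−δ) ⇒ δ ≥ 15/16.
Dynex: cooperation gives 11 each period; deviation gives 15 once then 3 forever.
  δ ≥ 4/12 = 1/3.
Both must hold, so the binding constraint is Genix's: δ ≥ 15/16.

15/16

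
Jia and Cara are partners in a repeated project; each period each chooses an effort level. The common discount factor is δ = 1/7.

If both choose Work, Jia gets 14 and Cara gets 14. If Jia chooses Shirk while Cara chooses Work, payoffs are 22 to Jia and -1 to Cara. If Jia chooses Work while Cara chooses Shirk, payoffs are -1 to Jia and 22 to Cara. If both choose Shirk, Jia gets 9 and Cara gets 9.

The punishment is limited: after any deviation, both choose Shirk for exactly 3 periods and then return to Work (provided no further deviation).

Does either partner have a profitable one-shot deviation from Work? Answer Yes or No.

Yes

IC: δ+…+δ^3 ≥ (22−14)/(14−9) = 8/5.
At δ = 1/7: partial sum = 0.1662 < 1.6000. Cooperation not sustainable.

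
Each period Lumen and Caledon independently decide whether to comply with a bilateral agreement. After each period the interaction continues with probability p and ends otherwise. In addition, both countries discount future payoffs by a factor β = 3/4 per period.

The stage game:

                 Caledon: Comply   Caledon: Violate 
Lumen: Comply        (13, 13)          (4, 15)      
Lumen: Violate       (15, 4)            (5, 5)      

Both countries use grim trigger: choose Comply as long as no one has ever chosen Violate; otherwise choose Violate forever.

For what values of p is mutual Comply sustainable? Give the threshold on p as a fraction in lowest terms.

4/15

Expected continuation weight on next period's payoff is β·p = 3/4·p, which plays the role of the discount factor.
Cooperation requires 3/4·p ≥ (15−13)/(15−5) = 1/5, hence p ≥ 4/15.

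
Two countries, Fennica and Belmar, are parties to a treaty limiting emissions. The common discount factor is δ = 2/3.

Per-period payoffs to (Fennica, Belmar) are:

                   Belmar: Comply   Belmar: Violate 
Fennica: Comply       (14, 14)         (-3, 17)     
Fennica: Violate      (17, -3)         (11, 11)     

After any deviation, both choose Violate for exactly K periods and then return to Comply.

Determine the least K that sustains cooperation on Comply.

Need Σ_{k=1}^{K} δ^k ≥ (17−14)/(14−11) = 1.0000 at δ = 2/3.
At K = 1 the sum is 0.6667 < 1.0000; at K = 2 it is 1.1111 ≥ 1.0000.
So the minimum punishment length is K = 2.

2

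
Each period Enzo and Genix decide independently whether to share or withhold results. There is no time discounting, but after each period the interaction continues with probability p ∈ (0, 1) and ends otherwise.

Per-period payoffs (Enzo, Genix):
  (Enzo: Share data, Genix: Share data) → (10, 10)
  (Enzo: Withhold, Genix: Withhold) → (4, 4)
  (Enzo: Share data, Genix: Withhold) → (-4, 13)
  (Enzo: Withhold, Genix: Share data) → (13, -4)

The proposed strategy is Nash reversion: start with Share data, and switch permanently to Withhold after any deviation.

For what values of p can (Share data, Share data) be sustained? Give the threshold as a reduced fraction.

1/3

Expected cooperation value is 10 + p·10 + p²·10 + … = 10/(1−p); deviation gives 13 + p·4/(1−p).
10 ≥ 13(1−p) + 4p ⇒ 9p ≥ 3 ⇒ p ≥ 3/9 = 1/3.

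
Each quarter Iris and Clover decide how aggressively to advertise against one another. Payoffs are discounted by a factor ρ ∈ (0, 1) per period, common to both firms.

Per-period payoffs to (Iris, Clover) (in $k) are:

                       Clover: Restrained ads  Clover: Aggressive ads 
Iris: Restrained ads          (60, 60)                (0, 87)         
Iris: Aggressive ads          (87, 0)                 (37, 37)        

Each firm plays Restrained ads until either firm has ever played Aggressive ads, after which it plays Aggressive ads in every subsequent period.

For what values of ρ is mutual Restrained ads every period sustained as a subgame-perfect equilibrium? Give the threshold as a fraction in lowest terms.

27/50

60/(1−ρ) ≥ 87 + 37ρ/(1−ρ)
60 ≥ 87 − 50ρ
ρ ≥ 27/50.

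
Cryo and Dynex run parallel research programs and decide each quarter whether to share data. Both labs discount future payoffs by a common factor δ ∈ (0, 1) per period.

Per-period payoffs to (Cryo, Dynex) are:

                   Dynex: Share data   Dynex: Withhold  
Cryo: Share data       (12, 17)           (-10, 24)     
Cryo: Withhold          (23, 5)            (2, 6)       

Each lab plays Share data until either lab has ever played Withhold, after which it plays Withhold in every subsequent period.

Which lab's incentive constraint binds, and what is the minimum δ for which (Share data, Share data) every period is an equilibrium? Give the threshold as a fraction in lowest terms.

Cryo; δ ≥ 11/21

Cryo's threshold: (23−12)/(23−2) = 11/21.
Dynex's threshold: (24−17)/(24−6) = 7/18.
11/21 > 7/18, so Cryo binds and δ* = 11/21.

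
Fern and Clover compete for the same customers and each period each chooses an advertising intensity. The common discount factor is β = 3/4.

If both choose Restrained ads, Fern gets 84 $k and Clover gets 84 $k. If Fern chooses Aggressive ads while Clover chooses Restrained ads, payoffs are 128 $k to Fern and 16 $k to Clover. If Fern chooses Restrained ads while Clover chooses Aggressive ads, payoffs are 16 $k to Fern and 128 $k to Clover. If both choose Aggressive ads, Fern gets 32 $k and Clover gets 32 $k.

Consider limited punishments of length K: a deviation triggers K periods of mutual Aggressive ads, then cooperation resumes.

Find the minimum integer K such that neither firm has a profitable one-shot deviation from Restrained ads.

2

Need Σ_{k=1}^{K} β^k ≥ (128−84)/(84−32) = 0.8462 at β = 3/4.
At K = 1 the sum is 0.7500 < 0.8462; at K = 2 it is 1.3125 ≥ 0.8462.
So the minimum punishment length is K = 2.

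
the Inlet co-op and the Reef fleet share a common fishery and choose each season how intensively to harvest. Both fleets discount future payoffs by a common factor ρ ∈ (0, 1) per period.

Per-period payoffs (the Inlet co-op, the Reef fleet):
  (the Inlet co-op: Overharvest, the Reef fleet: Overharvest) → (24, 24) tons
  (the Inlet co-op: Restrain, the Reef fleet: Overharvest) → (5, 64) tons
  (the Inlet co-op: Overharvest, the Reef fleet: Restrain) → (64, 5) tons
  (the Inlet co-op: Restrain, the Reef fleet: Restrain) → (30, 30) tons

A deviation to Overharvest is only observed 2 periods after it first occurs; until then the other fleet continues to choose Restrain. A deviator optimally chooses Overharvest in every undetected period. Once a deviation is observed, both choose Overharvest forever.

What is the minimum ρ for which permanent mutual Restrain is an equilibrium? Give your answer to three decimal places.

0.922

The best deviation is to choose Overharvest for all 2 undetected periods, earning 64 each, then 24 forever once detected.
Deviation value: 64(1−ρ^2)/(1−ρ) + 24ρ^2/(1−ρ); cooperation value: 30/(1−ρ).
IC: 30 ≥ 64(1−ρ^2) + 24ρ^2 = 64 − 40ρ^2.
So ρ^2 ≥ 34/40 = 17/20, giving ρ ≥ (17/20)^(1/2) ≈ 0.922.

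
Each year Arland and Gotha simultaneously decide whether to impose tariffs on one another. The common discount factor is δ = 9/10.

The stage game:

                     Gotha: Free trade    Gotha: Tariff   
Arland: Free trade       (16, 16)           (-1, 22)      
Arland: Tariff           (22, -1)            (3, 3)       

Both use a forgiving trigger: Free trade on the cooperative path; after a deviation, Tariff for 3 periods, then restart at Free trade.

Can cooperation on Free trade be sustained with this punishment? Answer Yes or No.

Yes

IC: δ+…+δ^3 ≥ (22−16)/(16−3) = 6/13.
At δ = 9/10: partial sum = 2.4390 ≥ 0.4615. Cooperation sustainable.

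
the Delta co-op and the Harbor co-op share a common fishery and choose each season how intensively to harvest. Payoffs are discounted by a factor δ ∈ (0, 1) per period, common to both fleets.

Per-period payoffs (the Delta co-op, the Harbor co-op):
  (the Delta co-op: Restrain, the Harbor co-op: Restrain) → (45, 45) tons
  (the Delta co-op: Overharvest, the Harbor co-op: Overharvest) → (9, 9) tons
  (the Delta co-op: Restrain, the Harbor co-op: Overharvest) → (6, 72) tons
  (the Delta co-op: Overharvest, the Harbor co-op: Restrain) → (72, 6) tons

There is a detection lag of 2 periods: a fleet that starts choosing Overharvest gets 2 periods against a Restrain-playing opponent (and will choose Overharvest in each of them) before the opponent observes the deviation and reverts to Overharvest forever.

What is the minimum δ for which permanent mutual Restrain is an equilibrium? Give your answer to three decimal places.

0.655

Deviating for the 2 undetected periods gains 72−45 = 27 per period over cooperation, then loses 45−9 = 36 per period forever once punishment starts.
Gain: 27(1 + δ + … + δ^1); loss: 36·δ^2/(1−δ).
No profitable deviation ⇔ 27(1−δ^2) ≤ 36·δ^2, i.e. δ^2 ≥ 27/(27+36) = 3/7.
Hence δ ≥ (3/7)^(1/2) ≈ 0.655.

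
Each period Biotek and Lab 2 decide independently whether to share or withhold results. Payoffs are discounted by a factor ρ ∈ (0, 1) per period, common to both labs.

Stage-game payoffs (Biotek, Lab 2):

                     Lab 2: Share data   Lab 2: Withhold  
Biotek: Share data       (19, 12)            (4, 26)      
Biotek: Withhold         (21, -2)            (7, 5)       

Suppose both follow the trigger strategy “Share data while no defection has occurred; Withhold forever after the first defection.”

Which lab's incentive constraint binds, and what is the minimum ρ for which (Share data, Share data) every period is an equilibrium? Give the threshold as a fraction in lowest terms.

Lab 2; ρ ≥ 2/3

Biotek's threshold: (21−19)/(21−7) = 1/7.
Lab 2's threshold: (26−12)/(26−5) = 2/3.
1/7 < 2/3, so Lab 2 binds and ρ* = 2/3.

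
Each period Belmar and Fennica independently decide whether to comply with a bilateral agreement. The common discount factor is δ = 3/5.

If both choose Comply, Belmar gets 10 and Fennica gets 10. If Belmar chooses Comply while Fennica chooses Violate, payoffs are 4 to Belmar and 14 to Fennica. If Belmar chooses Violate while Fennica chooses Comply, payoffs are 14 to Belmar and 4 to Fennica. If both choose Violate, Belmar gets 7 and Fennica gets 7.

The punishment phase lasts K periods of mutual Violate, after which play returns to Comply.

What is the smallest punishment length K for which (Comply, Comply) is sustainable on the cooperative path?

5

No profitable deviation requires (10−7)(δ+…+δ^K) ≥ 14−10, i.e. δ+…+δ^K ≥ 4/3 ≈ 1.3333.
With δ = 3/5, the partial sums are K=1: 0.6000, K=2: 0.9600, K=3: 1.1760, K=4: 1.3056, K=5: 1.3834.
K = 5 is the first length at which the sum reaches 1.3333.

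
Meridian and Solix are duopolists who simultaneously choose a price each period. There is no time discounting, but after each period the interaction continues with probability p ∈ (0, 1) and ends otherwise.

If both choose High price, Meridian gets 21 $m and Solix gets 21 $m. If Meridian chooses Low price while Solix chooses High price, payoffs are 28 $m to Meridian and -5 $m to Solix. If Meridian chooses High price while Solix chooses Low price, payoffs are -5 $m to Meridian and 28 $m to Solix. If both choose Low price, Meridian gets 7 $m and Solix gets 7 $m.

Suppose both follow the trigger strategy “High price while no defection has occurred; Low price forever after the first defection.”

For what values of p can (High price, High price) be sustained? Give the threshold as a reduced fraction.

With no time discounting, the continuation probability p plays the role of the discount factor.
Grim-trigger IC: 21/(1−p) ≥ 28 + 7p/(1−p) ⇒ p ≥ (28−21)/(28−7) = 1/3.

1/3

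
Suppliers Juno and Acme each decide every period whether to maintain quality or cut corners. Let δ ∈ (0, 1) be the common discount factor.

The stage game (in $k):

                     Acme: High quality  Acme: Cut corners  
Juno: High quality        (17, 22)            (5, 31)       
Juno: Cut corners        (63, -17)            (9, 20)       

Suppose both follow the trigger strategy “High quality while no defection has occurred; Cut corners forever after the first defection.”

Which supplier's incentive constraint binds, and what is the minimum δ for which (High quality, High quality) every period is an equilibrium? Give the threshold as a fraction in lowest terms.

Juno; δ ≥ 23/27

Juno: cooperation gives 17 each period; deviation gives 63 once then 9 forever.
  17/(1−δ) ≥ 63 + 9δ/(1−δ) ⇒ δ ≥ 46/54 = 23/27.
Acme: cooperation gives 22 each period; deviation gives 31 once then 20 forever.
  δ ≥ 9/11.
Both must hold, so the binding constraint is Juno's: δ ≥ 23/27.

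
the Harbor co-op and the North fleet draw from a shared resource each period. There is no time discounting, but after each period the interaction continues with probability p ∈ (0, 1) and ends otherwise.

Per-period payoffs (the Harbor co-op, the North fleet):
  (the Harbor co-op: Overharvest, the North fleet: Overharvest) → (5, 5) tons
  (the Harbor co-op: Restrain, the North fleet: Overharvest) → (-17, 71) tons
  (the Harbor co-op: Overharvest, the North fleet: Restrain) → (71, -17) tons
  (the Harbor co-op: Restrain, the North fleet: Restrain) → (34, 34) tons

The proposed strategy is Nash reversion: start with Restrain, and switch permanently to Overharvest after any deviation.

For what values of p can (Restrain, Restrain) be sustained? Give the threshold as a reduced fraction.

37/66

Expected cooperation value is 34 + p·34 + p²·34 + … = 34/(1−p); deviation gives 71 + p·5/(1−p).
34 ≥ 71(1−p) + 5p ⇒ 66p ≥ 37 ⇒ p ≥ 37/66.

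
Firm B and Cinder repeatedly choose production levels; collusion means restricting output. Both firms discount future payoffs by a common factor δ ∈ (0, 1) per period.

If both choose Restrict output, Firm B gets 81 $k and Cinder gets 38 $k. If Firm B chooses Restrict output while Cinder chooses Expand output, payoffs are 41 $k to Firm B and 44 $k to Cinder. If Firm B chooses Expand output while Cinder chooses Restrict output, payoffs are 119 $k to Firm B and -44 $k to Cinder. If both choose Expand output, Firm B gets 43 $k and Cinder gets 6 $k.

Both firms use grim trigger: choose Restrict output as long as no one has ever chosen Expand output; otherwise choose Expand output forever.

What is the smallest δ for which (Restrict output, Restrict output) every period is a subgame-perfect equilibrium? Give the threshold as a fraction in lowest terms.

Firm B: cooperation gives 81 each period; deviation gives 119 once then 43 forever.
  81/(1−δ) ≥ 119 + 43δ/(1−δ) ⇒ δ ≥ 38/76 = 1/2.
Cinder: cooperation gives 38 each period; deviation gives 44 once then 6 forever.
  δ ≥ 6/38 = 3/19.
Both must hold, so the binding constraint is Firm B's: δ ≥ 1/2.

1/2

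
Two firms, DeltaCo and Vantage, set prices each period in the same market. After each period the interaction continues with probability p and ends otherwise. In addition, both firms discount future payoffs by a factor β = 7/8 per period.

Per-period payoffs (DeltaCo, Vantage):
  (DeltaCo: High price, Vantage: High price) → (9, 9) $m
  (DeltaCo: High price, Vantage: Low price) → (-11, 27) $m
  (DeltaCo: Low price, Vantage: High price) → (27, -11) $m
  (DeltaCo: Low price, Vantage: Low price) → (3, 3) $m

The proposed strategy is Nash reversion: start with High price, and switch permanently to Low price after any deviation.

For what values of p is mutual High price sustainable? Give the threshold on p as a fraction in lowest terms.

6/7

With continuation probability p and discount β, the effective per-period discount factor is βp.
Grim-trigger IC: βp ≥ (27−9)/(27−3) = 3/4.
So p ≥ (3/4)/(7/8) = 6/7.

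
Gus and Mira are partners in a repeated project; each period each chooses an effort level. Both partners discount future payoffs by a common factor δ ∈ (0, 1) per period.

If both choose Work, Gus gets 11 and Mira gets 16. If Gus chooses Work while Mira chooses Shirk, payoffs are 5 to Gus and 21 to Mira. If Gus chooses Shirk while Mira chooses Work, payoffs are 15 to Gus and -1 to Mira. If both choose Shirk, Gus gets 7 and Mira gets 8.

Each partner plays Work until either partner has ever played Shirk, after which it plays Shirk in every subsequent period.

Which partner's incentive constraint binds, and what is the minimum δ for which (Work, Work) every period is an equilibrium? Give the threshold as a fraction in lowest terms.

Gus; δ ≥ 1/2

Gus's threshold: (15−11)/(15−7) = 1/2.
Mira's threshold: (21−16)/(21−8) = 5/13.
1/2 > 5/13, so Gus binds and δ* = 1/2.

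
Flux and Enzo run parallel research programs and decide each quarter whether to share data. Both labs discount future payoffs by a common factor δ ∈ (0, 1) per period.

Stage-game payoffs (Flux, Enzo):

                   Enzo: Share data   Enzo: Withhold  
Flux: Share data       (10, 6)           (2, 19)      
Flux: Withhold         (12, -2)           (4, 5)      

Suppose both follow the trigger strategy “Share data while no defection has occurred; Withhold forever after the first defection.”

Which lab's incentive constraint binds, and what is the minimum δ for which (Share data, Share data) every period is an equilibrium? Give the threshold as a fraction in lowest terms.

Enzo; δ ≥ 13/14

For Flux: deviation gain 12−10 = 2, per-period punishment loss 10−4 = 6. IC gives δ ≥ 2/8 = 1/4.
For Enzo: gain 13, loss 1 per period, so δ ≥ 13/14.
The tighter constraint is Enzo's, so cooperation needs δ ≥ 13/14.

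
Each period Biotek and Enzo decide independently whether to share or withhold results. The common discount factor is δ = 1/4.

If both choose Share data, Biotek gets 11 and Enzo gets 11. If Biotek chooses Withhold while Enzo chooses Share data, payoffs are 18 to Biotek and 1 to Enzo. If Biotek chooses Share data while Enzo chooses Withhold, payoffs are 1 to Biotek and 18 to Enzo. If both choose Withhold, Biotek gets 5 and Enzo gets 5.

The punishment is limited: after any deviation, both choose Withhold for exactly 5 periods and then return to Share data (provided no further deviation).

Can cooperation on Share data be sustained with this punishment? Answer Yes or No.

No

IC: δ+…+δ^5 ≥ (18−11)/(11−5) = 7/6.
At δ = 1/4: partial sum = 0.3330 < 1.1667. Cooperation not sustainable.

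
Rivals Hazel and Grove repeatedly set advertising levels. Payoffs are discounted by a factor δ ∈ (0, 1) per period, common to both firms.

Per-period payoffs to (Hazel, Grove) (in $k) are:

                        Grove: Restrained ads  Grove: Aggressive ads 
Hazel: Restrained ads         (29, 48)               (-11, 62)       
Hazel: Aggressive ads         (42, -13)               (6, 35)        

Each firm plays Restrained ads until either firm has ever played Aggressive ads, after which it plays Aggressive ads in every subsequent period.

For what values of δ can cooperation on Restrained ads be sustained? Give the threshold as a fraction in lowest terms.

14/27

Hazel: cooperation gives 29 each period; deviation gives 42 once then 6 forever.
  29/(1−δ) ≥ 42 + 6δ/(1−δ) ⇒ δ ≥ 13/36.
Grove: cooperation gives 48 each period; deviation gives 62 once then 35 forever.
  δ ≥ 14/27.
Both must hold, so the binding constraint is Grove's: δ ≥ 14/27.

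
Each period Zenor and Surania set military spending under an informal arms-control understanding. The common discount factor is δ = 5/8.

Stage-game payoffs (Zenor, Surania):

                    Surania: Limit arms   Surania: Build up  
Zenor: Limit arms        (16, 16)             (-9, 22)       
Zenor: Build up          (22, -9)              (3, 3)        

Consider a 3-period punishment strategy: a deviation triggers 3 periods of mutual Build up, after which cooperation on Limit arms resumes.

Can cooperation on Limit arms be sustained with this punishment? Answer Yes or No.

Comparing payoff streams over the 4 periods until play realigns: cooperate → 16(1+δ+…+δ^3); deviate → 22 + 3(δ+…+δ^3).
Cooperation is sustained iff (16−3)(δ+…+δ^3) ≥ 22−16.
δ+…+δ^3 = 5/8·(1−(5/8)^3)/(1−5/8) = 1.2598, and (22−16)/(16−3) = 0.4615.
1.2598 ≥ 0.4615, so cooperation is sustainable.

Yes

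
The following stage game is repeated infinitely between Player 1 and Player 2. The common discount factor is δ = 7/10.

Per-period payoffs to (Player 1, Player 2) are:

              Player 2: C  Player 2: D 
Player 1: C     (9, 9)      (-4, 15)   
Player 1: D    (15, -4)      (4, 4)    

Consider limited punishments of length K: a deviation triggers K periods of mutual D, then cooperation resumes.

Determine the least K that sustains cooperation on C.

Need Σ_{k=1}^{K} δ^k ≥ (15−9)/(9−4) = 1.2000 at δ = 7/10.
At K = 2 the sum is 1.1900 < 1.2000; at K = 3 it is 1.5330 ≥ 1.2000.
So the minimum punishment length is K = 3.

3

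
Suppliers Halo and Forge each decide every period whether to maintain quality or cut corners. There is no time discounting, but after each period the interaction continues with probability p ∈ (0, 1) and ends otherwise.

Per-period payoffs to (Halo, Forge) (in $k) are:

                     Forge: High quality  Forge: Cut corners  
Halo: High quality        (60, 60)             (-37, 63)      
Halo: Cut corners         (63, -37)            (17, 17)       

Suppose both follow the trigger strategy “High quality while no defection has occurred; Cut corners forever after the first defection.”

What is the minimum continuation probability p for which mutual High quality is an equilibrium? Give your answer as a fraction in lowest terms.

3/46

Expected cooperation value is 60 + p·60 + p²·60 + … = 60/(1−p); deviation gives 63 + p·17/(1−p).
60 ≥ 63(1−p) + 17p ⇒ 46p ≥ 3 ⇒ p ≥ 3/46.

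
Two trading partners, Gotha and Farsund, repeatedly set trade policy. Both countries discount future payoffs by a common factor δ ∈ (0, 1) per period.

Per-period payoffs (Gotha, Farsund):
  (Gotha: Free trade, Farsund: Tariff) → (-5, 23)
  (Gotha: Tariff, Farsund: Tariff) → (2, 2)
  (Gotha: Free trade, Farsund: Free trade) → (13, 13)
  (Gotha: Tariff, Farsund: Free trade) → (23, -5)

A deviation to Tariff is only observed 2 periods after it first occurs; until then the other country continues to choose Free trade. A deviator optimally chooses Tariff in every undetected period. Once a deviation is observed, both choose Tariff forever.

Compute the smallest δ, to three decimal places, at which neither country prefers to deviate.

The best deviation is to choose Tariff for all 2 undetected periods, earning 23 each, then 2 forever once detected.
Deviation value: 23(1−δ^2)/(1−δ) + 2δ^2/(1−δ); cooperation value: 13/(1−δ).
IC: 13 ≥ 23(1−δ^2) + 2δ^2 = 23 − 21δ^2.
So δ^2 ≥ 10/21, giving δ ≥ (10/21)^(1/2) ≈ 0.690.

0.690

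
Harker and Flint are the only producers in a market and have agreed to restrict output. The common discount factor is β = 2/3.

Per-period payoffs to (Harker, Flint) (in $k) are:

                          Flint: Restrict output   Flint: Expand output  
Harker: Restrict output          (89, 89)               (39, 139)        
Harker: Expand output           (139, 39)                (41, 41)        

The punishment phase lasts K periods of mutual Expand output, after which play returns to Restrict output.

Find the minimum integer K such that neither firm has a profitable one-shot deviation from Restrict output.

Need Σ_{k=1}^{K} β^k ≥ (139−89)/(89−41) = 1.0417 at β = 2/3.
At K = 1 the sum is 0.6667 < 1.0417; at K = 2 it is 1.1111 ≥ 1.0417.
So the minimum punishment length is K = 2.

2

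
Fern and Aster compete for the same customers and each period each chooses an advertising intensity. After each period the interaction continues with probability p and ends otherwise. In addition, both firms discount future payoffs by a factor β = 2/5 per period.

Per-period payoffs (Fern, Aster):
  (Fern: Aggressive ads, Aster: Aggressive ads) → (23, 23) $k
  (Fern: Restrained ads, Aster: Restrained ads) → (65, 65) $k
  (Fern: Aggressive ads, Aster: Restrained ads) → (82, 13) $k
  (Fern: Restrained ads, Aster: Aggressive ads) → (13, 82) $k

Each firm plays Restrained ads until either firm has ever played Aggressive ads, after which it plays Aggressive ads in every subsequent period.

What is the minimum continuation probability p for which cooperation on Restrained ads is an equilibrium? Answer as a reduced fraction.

85/118

Expected continuation weight on next period's payoff is β·p = 2/5·p, which plays the role of the discount factor.
Cooperation requires 2/5·p ≥ (82−65)/(82−23) = 17/59, hence p ≥ 85/118.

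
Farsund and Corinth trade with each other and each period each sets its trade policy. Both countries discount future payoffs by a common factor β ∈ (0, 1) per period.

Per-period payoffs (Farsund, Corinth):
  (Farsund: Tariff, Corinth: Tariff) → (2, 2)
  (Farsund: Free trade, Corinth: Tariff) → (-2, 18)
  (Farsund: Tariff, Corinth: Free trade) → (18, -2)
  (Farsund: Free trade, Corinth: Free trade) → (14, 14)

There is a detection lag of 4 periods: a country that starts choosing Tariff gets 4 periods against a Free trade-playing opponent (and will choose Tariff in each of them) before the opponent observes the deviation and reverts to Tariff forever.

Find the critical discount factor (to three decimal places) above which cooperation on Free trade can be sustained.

Deviating for the 4 undetected periods gains 18−14 = 4 per period over cooperation, then loses 14−2 = 12 per period forever once punishment starts.
Gain: 4(1 + β + … + β^3); loss: 12·β^4/(1−β).
No profitable deviation ⇔ 4(1−β^4) ≤ 12·β^4, i.e. β^4 ≥ 4/(4+12) = 1/4.
Hence β ≥ (1/4)^(1/4) ≈ 0.707.

0.707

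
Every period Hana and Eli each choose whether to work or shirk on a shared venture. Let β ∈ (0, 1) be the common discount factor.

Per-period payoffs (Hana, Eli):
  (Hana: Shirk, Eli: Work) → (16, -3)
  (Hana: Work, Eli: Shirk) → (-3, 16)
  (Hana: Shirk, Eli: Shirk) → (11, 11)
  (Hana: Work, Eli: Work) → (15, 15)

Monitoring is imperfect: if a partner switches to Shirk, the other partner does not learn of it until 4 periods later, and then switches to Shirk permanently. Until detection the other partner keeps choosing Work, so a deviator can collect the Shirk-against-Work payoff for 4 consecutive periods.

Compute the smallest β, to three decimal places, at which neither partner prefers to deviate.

A deviator earns 16 for 4 periods, then 11 forever; cooperating earns 15 forever. Multiplying the IC by (1−β):
15 ≥ 16(1−β^4) + 11β^4, so 5·β^4 ≥ 1 and β^4 ≥ 1/5.
β ≥ (1/5)^(1/4) ≈ 0.669.

0.669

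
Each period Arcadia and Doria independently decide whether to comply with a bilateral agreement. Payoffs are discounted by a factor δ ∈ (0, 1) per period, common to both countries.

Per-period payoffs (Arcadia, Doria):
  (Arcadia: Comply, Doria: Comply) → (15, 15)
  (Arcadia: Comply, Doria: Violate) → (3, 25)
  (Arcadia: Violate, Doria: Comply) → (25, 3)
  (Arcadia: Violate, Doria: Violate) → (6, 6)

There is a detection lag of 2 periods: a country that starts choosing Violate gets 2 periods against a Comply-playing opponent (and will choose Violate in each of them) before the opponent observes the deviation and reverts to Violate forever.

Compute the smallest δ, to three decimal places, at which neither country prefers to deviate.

Deviating for the 2 undetected periods gains 25−15 = 10 per period over cooperation, then loses 15−6 = 9 per period forever once punishment starts.
Gain: 10(1 + δ + … + δ^1); loss: 9·δ^2/(1−δ).
No profitable deviation ⇔ 10(1−δ^2) ≤ 9·δ^2, i.e. δ^2 ≥ 10/(10+9) = 10/19.
Hence δ ≥ (10/19)^(1/2) ≈ 0.725.

0.725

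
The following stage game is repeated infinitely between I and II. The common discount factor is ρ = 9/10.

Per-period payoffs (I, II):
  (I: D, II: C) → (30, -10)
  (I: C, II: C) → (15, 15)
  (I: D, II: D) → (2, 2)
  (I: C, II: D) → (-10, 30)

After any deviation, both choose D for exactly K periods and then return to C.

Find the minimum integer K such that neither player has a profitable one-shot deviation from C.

No profitable deviation requires (15−2)(ρ+…+ρ^K) ≥ 30−15, i.e. ρ+…+ρ^K ≥ 15/13 ≈ 1.1538.
With ρ = 9/10, the partial sums are K=1: 0.9000, K=2: 1.7100.
K = 2 is the first length at which the sum reaches 1.1538.

2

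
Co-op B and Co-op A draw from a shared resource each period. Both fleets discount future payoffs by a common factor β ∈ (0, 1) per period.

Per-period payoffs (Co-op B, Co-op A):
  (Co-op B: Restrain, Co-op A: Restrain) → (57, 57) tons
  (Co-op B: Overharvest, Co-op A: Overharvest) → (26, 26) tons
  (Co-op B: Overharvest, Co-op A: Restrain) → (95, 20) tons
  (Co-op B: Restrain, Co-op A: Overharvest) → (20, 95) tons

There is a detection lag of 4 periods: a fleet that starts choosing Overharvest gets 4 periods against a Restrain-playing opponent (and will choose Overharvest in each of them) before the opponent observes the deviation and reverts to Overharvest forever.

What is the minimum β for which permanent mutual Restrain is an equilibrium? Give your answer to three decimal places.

0.861

A deviator earns 95 for 4 periods, then 26 forever; cooperating earns 57 forever. Multiplying the IC by (1−β):
57 ≥ 95(1−β^4) + 26β^4, so 69·β^4 ≥ 38 and β^4 ≥ 38/69.
β ≥ (38/69)^(1/4) ≈ 0.861.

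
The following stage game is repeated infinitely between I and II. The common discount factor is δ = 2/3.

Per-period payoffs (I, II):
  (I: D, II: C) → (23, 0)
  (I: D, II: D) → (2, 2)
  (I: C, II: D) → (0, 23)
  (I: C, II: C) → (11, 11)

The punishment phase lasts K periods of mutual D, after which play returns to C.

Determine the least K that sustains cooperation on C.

No profitable deviation requires (11−2)(δ+…+δ^K) ≥ 23−11, i.e. δ+…+δ^K ≥ 4/3 ≈ 1.3333.
With δ = 2/3, the partial sums are K=1: 0.6667, K=2: 1.1111, K=3: 1.4074.
K = 3 is the first length at which the sum reaches 1.3333.

3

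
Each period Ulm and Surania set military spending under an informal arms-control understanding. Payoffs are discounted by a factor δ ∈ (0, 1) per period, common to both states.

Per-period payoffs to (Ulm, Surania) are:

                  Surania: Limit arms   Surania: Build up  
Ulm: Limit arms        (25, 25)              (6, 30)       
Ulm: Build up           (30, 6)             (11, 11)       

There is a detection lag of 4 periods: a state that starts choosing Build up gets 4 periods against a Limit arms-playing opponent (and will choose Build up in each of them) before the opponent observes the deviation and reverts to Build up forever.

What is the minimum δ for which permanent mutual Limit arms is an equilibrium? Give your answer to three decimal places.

The best deviation is to choose Build up for all 4 undetected periods, earning 30 each, then 11 forever once detected.
Deviation value: 30(1−δ^4)/(1−δ) + 11δ^4/(1−δ); cooperation value: 25/(1−δ).
IC: 25 ≥ 30(1−δ^4) + 11δ^4 = 30 − 19δ^4.
So δ^4 ≥ 5/19, giving δ ≥ (5/19)^(1/4) ≈ 0.716.

0.716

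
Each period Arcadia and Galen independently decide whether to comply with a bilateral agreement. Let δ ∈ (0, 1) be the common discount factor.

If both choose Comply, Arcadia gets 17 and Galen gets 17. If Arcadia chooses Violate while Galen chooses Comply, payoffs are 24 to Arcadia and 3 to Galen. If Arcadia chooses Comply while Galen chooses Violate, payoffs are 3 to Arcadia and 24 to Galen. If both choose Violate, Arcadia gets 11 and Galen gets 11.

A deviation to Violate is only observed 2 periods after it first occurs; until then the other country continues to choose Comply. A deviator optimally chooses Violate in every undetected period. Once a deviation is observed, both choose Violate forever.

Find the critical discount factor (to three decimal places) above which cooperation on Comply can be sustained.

Deviating for the 2 undetected periods gains 24−17 = 7 per period over cooperation, then loses 17−11 = 6 per period forever once punishment starts.
Gain: 7(1 + δ + … + δ^1); loss: 6·δ^2/(1−δ).
No profitable deviation ⇔ 7(1−δ^2) ≤ 6·δ^2, i.e. δ^2 ≥ 7/(7+6) = 7/13.
Hence δ ≥ (7/13)^(1/2) ≈ 0.734.

0.734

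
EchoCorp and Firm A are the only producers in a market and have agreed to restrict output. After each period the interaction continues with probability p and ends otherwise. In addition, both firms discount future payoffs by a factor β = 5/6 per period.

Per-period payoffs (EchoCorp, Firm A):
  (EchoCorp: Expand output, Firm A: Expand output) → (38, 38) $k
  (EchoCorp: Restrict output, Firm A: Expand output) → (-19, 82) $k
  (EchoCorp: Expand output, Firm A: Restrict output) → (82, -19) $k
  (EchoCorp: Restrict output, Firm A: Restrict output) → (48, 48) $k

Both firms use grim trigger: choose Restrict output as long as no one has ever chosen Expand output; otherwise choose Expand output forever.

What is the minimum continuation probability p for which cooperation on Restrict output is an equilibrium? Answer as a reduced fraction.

With continuation probability p and discount β, the effective per-period discount factor is βp.
Grim-trigger IC: βp ≥ (82−48)/(82−38) = 17/22.
So p ≥ (17/22)/(5/6) = 51/55.

51/55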